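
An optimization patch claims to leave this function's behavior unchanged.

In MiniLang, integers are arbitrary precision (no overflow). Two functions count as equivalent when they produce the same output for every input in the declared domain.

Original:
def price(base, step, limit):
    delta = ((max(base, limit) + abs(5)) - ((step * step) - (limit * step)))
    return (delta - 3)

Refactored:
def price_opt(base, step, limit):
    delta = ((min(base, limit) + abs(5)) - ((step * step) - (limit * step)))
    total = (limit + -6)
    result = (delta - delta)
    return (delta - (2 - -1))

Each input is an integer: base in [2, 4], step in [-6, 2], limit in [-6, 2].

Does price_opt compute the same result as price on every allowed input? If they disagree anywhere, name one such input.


Run the pair on base=2, step=-6, limit=-6.
price: delta := 7 | result 4
price_opt: delta := -1 | total := -12 | result := 0 | result -4
4 against -4: the behavior changed.
verdict: not equivalent; witness: base=2, step=-6, limit=-6


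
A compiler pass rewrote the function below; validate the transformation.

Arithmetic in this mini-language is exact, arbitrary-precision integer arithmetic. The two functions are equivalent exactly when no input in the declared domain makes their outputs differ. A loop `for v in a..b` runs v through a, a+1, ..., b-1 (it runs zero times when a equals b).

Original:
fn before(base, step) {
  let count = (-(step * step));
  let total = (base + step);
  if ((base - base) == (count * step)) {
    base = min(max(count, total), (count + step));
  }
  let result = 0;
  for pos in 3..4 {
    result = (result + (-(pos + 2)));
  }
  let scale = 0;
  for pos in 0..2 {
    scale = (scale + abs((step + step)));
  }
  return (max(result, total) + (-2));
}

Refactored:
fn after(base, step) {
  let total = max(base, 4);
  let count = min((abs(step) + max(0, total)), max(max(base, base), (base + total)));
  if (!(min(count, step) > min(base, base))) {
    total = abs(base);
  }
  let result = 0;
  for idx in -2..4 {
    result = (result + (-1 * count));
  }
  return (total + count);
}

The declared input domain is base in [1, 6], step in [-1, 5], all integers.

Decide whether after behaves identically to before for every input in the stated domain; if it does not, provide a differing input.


Try base=1, step=-1.
before: count := -1 | total := 0 | ((base - base) == (count * step)): false | result := 0 | iter pos=3: | result := -5 | scale := 0 | iter pos=0: | scale := 2 | iter pos=1: | scale := 4 | result -2
after: total := 4 | count := 5 | (!(min(count, step) > min(base, base))): true | total := 1 | result := 0 | iter idx=-2: | result := -5 | iter idx=-1: | result := -10 | iter idx=0: | result := -15 | iter idx=1: | result := -20 | iter idx=2: | result := -25 | iter idx=3: | result := -30 | result 6
-2 != 6, so the rewrite changes behavior.
verdict: not equivalent; witness: base=1, step=-1


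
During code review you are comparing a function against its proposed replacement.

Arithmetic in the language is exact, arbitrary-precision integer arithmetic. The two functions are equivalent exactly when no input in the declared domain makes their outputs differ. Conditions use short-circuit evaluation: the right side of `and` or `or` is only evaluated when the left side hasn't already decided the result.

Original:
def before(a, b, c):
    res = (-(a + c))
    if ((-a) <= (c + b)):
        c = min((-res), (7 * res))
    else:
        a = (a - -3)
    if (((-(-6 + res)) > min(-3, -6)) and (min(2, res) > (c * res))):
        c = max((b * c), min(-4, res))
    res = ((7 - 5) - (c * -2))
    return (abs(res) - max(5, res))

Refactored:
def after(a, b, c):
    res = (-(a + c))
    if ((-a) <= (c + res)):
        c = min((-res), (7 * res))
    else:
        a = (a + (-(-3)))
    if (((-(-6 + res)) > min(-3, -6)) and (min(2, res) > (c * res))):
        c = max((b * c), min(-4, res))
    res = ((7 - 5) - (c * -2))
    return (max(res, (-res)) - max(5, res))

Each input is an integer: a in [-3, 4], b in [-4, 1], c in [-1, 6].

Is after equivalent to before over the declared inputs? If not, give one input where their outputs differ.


Evaluate both at a=-3, b=-4, c=0.
before: res=3, then ((-a) <= (c + b)) is false, then a=0, then (((-(-6 + res)) > min(-3, -6)) and (min(2, res) > (c * res))) is true, then c=0, then res=2, then returns -3
after: res=3, then ((-a) <= (c + res)) is true, then c=-3, then (((-(-6 + res)) > min(-3, -6)) and (min(2, res) > (c * res))) is true, then c=12, then res=26, then returns 0
-3 vs 0 — the two versions disagree here.
verdict: not equivalent; witness: a=-3, b=-4, c=0


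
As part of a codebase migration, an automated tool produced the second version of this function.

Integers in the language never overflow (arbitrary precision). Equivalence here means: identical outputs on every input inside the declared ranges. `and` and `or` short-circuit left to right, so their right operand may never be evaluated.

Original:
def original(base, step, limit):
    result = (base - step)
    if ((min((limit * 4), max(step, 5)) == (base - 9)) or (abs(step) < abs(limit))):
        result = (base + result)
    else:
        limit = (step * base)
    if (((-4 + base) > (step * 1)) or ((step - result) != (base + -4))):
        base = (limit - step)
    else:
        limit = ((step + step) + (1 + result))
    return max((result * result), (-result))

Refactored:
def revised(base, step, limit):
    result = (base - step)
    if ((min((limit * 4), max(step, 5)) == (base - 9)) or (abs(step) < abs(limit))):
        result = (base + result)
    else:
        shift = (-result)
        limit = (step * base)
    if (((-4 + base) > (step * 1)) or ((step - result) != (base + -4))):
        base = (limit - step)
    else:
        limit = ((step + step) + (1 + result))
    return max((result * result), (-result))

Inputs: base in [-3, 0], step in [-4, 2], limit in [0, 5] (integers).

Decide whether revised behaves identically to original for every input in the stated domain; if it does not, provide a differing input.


Reading the diff, among the changes: local variable names differ, and statement counts differ.
Tracing base=-2, step=2, limit=4: original: result becomes -4; next ((min((limit * 4), max(step, 5)) == (base - 9)) or (abs(step) < abs(limit))) evaluates to true; next result becomes -6; next (((-4 + base) > (step * 1)) or ((step - result) != (base + -4))) evaluates to true; next base becomes 2; next final value 36 | revised: result becomes -4; next ((min((limit * 4), max(step, 5)) == (base - 9)) or (abs(step) < abs(limit))) evaluates to true; next result becomes -6; next (((-4 + base) > (step * 1)) or ((step - result) != (base + -4))) evaluates to true; next base becomes 2; next final value 36 — matching result 36.
Every one of the 168 inputs gives matching results.
verdict: equivalent


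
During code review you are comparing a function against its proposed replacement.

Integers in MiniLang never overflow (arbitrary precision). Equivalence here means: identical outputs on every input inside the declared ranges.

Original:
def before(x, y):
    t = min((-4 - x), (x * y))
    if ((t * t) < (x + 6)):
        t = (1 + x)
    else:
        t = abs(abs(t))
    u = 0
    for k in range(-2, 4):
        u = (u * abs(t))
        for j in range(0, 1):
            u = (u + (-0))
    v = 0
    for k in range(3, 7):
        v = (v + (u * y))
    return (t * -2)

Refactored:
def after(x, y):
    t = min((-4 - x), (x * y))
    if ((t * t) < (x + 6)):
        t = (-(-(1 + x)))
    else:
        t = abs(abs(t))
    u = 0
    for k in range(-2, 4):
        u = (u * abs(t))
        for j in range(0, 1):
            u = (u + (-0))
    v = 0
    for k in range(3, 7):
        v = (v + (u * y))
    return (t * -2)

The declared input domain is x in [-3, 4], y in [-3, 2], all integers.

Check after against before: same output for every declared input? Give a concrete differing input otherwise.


Behavior is preserved: although same computation, different form, the outputs never diverge.
As a probe, take x=2, y=-1: before runs t=-6, then ((t * t) < (x + 6)) is false, then t=6, then u=0, then (k=-2), then u=0, then (j=0), then u=0, then (k=-1), then u=0, then (j=0), then u=0, then (k=0), then u=0, then (j=0), then u=0, then (k=1), then u=0, then (j=0), then u=0, then (k=2), then u=0, then (j=0), then u=0, then (k=3), then u=0, then (j=0), then u=0, then v=0, then (k=3), then v=0, then (k=4), then v=0, then (k=5), then v=0, then (k=6), then v=0, then returns -12; after runs t=-6, then ((t * t) < (x + 6)) is false, then t=6, then u=0, then (k=-2), then u=0, then (j=0), then u=0, then (k=-1), then u=0, then (j=0), then u=0, then (k=0), then u=0, then (j=0), then u=0, then (k=1), then u=0, then (j=0), then u=0, then (k=2), then u=0, then (j=0), then u=0, then (k=3), then u=0, then (j=0), then u=0, then v=0, then (k=3), then v=0, then (k=4), then v=0, then (k=5), then v=0, then (k=6), then v=0, then returns -12; both end at -12.
Every one of the 48 inputs gives matching results.
verdict: equivalent


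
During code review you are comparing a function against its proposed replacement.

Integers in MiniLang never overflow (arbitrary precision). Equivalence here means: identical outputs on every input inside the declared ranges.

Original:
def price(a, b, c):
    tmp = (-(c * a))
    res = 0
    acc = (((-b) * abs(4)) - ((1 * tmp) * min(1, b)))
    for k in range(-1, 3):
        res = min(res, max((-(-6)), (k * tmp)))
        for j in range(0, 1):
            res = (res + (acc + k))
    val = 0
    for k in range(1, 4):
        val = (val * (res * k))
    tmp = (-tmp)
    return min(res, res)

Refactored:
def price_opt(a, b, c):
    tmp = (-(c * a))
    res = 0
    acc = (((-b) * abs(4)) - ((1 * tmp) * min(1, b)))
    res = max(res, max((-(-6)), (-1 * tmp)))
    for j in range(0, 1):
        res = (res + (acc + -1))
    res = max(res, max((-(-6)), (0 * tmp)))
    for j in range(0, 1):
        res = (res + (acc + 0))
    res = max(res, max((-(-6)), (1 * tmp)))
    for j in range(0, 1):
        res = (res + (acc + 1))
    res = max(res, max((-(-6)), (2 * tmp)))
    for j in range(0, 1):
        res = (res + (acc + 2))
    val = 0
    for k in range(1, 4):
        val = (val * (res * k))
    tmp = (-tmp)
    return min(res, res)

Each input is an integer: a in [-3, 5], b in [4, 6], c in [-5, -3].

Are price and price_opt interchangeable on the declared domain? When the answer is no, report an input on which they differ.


Try a=-3, b=4, c=-5.
price: tmp = -15; res = 0; acc = -1; [k=-1]; res = 0; [j=0]; res = -2; [k=0]; res = -2; [j=0]; res = -3; [k=1]; res = -3; [j=0]; res = -3; [k=2]; res = -3; [j=0]; res = -2; val = 0; [k=1]; val = 0; [k=2]; val = 0; [k=3]; val = 0; tmp = 15; return -2
price_opt: tmp = -15; res = 0; acc = -1; res = 15; [j=0]; res = 13; res = 13; [j=0]; res = 12; res = 12; [j=0]; res = 12; res = 12; [j=0]; res = 13; val = 0; [k=1]; val = 0; [k=2]; val = 0; [k=3]; val = 0; tmp = 15; return 13
-2 and 13 differ, so these are not the same function on this domain.
verdict: not equivalent; witness: a=-3, b=4, c=-5


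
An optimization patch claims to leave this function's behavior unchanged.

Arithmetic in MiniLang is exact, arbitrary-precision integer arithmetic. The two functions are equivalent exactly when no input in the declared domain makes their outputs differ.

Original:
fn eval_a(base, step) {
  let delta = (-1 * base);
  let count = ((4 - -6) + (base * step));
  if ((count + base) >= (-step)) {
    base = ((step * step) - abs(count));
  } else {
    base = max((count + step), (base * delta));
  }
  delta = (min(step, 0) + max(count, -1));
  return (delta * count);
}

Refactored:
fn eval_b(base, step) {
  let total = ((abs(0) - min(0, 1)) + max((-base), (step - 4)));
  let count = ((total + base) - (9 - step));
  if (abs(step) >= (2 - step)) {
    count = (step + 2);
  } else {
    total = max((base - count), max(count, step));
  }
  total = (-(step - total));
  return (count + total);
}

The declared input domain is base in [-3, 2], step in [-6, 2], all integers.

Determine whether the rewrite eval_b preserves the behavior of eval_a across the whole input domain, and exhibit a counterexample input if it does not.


On input base=-3, step=-6, eval_a returns 616 while eval_b returns 3.
verdict: not equivalent; witness: base=-3, step=-6


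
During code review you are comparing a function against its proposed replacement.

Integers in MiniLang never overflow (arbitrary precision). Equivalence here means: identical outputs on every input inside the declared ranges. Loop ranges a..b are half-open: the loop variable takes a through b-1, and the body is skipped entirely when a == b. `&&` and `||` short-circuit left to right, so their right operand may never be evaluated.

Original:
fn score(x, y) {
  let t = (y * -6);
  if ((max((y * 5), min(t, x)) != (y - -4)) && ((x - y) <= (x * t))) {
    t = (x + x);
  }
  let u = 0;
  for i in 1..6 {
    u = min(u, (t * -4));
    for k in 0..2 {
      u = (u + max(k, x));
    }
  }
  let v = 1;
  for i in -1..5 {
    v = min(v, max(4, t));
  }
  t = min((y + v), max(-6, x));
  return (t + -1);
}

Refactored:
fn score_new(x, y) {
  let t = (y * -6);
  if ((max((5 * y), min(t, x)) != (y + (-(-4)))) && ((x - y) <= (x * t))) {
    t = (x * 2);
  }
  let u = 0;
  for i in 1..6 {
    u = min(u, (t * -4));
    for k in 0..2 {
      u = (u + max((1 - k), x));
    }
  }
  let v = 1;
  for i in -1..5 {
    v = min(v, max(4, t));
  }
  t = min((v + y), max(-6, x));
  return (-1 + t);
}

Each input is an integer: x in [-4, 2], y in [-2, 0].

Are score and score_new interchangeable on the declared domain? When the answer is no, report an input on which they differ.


Side by side, the visible changes include: constant usage differs; arithmetic usage differs.
Tracing x=1, y=-2: score: t := 12 | ((max((y * 5), min(t, x)) != (y - -4)) && ((x - y) <= (x * t))): true | t := 2 | u := 0 | iter i=1: | u := -8 | iter k=0: | u := -7 | iter k=1: | u := -6 | iter i=2: | u := -8 | iter k=0: | u := -7 | iter k=1: | u := -6 | iter i=3: | u := -8 | iter k=0: | u := -7 | iter k=1: | u := -6 | iter i=4: | u := -8 | iter k=0: | u := -7 | iter k=1: | u := -6 | iter i=5: | u := -8 | iter k=0: | u := -7 | iter k=1: | u := -6 | v := 1 | iter i=-1: | v := 1 | iter i=0: | v := 1 | iter i=1: | v := 1 | iter i=2: | v := 1 | iter i=3: | v := 1 | iter i=4: | v := 1 | t := -1 | result -2 | score_new: t := 12 | ((max((5 * y), min(t, x)) != (y + (-(-4)))) && ((x - y) <= (x * t))): true | t := 2 | u := 0 | iter i=1: | u := -8 | iter k=0: | u := -7 | iter k=1: | u := -6 | iter i=2: | u := -8 | iter k=0: | u := -7 | iter k=1: | u := -6 | iter i=3: | u := -8 | iter k=0: | u := -7 | iter k=1: | u := -6 | iter i=4: | u := -8 | iter k=0: | u := -7 | iter k=1: | u := -6 | iter i=5: | u := -8 | iter k=0: | u := -7 | iter k=1: | u := -6 | v := 1 | iter i=-1: | v := 1 | iter i=0: | v := 1 | iter i=1: | v := 1 | iter i=2: | v := 1 | iter i=3: | v := 1 | iter i=4: | v := 1 | t := -1 | result -2 — matching result -2.
An exhaustive pass over the 21 declared inputs shows identical outputs.
verdict: equivalent


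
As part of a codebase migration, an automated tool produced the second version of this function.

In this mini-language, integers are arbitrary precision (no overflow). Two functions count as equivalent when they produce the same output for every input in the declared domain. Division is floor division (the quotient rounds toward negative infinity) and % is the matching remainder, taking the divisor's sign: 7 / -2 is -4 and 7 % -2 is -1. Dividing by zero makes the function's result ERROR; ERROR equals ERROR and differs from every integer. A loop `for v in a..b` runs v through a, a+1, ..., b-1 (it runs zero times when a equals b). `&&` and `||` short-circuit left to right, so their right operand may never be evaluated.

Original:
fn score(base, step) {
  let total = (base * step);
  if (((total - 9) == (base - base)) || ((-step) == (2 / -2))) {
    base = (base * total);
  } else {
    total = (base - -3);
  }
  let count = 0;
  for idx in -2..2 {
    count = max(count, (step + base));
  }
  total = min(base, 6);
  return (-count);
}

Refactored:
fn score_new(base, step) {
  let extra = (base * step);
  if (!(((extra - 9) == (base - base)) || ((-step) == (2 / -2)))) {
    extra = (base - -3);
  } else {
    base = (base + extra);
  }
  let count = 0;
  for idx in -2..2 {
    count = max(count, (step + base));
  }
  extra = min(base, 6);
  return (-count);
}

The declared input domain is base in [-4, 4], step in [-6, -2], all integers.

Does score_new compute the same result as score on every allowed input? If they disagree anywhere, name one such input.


Run the pair on base=-3, step=-3.
score: total := 9 | (((total - 9) == (base - base)) || ((-step) == (2 / -2))): true | base := -27 | count := 0 | iter idx=-2: | count := 0 | iter idx=-1: | count := 0 | iter idx=0: | count := 0 | iter idx=1: | count := 0 | total := -27 | result 0
score_new: extra := 9 | (!(((extra - 9) == (base - base)) || ((-step) == (2 / -2)))): false | base := 6 | count := 0 | iter idx=-2: | count := 3 | iter idx=-1: | count := 3 | iter idx=0: | count := 3 | iter idx=1: | count := 3 | extra := 6 | result -3
0 != -3, so the rewrite changes behavior.
verdict: not equivalent; witness: base=-3, step=-3


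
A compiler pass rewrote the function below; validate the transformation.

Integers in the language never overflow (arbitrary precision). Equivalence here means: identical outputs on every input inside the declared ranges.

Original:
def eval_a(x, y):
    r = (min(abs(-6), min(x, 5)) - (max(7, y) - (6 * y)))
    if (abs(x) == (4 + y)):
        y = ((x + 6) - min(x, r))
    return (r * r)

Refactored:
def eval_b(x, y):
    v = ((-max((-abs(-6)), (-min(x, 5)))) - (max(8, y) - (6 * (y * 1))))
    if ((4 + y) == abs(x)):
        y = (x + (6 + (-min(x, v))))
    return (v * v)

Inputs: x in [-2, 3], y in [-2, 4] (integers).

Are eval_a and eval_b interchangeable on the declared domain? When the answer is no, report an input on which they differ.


Run the pair on x=-2, y=-2.
eval_a: r = -21; (abs(x) == (4 + y)) -> true; y = 25; return 441
eval_b: v = -22; ((4 + y) == abs(x)) -> true; y = 26; return 484
441 vs 484 — the two versions disagree here.
verdict: not equivalent; witness: x=-2, y=-2


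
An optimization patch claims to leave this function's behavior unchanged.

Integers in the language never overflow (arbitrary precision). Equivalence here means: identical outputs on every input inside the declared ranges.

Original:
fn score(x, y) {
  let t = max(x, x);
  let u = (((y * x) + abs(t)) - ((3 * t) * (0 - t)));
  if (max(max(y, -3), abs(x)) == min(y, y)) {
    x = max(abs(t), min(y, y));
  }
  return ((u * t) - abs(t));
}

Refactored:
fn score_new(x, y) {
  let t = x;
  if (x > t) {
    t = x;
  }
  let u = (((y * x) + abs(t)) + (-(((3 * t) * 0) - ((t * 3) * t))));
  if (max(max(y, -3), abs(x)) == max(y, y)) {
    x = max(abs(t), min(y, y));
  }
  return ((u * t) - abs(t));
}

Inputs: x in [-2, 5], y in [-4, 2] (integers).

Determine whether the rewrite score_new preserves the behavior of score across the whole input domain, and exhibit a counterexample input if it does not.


The edit looks behavioral (`min(y, y)` became `max(y, y)`), but over these ranges it never changes the outcome; all 56 inputs agree.
verdict: equivalent


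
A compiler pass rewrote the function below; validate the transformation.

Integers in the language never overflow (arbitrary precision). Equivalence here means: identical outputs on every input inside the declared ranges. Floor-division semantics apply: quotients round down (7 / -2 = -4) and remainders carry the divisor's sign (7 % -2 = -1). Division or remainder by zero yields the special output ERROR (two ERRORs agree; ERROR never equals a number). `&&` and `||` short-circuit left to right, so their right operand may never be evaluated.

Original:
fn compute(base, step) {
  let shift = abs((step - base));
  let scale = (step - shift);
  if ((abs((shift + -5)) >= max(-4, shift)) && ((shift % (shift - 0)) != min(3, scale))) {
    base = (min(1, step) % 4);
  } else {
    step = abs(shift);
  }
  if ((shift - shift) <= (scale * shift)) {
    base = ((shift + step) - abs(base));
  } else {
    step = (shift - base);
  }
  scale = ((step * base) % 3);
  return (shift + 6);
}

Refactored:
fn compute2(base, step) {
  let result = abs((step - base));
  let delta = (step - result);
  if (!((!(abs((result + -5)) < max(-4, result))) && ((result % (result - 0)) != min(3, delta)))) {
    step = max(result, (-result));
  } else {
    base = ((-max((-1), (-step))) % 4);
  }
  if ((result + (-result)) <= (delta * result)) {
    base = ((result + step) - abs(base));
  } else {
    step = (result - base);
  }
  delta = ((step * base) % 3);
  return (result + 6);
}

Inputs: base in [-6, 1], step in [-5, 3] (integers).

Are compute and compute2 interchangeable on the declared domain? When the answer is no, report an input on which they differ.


Comparing the listings, the differences include: local variable names differ, plus arithmetic usage differs, plus boolean connective usage differs, plus comparison usage differs, plus min/max/abs usage differs.
As a probe, take base=-3, step=2: compute runs shift=5, then scale=-3, then ((abs((shift + -5)) >= max(-4, shift)) && ((shift % (shift - 0)) != min(3, scale))) is false, then step=5, then ((shift - shift) <= (scale * shift)) is false, then step=8, then scale=0, then returns 11; compute2 runs result=5, then delta=-3, then (!((!(abs((result + -5)) < max(-4, result))) && ((result % (result - 0)) != min(3, delta)))) is true, then step=5, then ((result + (-result)) <= (delta * result)) is false, then step=8, then delta=0, then returns 11; both end at 11.
Checked all 72 inputs in the declared domain: the outputs agree on every one.
verdict: equivalent


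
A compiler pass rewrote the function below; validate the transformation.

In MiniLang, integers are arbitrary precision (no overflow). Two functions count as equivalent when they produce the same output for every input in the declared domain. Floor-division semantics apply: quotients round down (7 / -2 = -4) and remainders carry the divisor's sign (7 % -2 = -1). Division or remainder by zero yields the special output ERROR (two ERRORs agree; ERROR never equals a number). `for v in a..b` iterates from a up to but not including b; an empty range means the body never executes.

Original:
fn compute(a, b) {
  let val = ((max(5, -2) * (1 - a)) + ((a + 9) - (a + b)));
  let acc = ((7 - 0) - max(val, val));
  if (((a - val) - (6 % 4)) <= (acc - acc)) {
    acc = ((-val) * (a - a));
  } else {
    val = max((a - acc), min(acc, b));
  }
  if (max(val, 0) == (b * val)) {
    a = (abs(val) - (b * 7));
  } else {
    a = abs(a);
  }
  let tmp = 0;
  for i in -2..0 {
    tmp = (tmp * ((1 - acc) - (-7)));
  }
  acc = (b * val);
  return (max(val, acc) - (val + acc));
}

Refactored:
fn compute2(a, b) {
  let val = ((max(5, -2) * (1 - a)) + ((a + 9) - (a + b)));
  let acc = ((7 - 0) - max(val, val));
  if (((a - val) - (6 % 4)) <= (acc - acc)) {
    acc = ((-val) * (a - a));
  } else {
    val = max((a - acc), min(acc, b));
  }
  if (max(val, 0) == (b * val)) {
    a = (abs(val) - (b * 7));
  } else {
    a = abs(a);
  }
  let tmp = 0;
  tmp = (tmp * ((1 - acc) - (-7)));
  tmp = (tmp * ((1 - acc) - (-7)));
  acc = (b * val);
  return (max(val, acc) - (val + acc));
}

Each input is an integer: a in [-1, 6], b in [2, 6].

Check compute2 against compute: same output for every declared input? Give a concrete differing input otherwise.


Changes here: local variable names differ, loop structure differs, arithmetic usage differs, constant usage differs; the full 40-point sweep finds no disagreement.
verdict: equivalent


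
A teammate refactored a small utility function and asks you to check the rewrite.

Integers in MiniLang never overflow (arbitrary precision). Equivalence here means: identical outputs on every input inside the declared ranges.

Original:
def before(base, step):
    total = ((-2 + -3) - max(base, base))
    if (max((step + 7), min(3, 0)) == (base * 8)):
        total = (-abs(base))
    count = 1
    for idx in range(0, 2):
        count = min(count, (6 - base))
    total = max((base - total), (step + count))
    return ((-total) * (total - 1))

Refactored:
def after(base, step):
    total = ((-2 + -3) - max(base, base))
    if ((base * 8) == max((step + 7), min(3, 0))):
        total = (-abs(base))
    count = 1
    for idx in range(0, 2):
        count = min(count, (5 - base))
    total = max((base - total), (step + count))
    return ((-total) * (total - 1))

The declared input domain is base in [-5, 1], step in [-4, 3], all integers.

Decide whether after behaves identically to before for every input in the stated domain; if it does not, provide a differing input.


Equivalent. Although `6` became `5`, no input in the stated domain can expose it.
Every one of the 56 inputs gives matching results.
Tracing base=-5, step=0: before: total=0, then (max((step + 7), min(3, 0)) == (base * 8)) is false, then count=1, then (idx=0), then count=1, then (idx=1), then count=1, then total=1, then returns 0 | after: total=0, then ((base * 8) == max((step + 7), min(3, 0))) is false, then count=1, then (idx=0), then count=1, then (idx=1), then count=1, then total=1, then returns 0 — matching result 0.
verdict: equivalent


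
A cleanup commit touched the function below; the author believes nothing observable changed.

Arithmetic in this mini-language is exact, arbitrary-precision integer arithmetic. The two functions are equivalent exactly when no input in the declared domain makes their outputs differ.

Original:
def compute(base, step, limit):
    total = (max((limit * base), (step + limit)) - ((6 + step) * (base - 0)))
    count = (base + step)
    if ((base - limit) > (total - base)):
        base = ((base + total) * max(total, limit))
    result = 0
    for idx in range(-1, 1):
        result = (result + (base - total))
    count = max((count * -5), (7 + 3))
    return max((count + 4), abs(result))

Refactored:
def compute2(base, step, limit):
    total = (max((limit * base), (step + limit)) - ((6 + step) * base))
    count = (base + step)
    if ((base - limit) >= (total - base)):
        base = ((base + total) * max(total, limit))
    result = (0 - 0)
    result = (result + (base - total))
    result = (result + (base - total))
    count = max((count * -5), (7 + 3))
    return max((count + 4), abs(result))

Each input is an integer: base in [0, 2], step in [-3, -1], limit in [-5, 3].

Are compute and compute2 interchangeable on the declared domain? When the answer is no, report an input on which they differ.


Equivalent. Although `((base - limit) > (total - base))` became `((base - limit) >= (total - base))`, no input in the stated domain can expose it.
Every one of the 81 inputs gives matching results.
Spot check at base=2, step=-2, limit=-5 — compute: total=-15, then count=0, then ((base - limit) > (total - base)) is true, then base=65, then result=0, then (idx=-1), then result=80, then (idx=0), then result=160, then count=10, then returns 160. compute2: total=-15, then count=0, then ((base - limit) >= (total - base)) is true, then base=65, then result=0, then result=80, then result=160, then count=10, then returns 160. Both give 160.
verdict: equivalent


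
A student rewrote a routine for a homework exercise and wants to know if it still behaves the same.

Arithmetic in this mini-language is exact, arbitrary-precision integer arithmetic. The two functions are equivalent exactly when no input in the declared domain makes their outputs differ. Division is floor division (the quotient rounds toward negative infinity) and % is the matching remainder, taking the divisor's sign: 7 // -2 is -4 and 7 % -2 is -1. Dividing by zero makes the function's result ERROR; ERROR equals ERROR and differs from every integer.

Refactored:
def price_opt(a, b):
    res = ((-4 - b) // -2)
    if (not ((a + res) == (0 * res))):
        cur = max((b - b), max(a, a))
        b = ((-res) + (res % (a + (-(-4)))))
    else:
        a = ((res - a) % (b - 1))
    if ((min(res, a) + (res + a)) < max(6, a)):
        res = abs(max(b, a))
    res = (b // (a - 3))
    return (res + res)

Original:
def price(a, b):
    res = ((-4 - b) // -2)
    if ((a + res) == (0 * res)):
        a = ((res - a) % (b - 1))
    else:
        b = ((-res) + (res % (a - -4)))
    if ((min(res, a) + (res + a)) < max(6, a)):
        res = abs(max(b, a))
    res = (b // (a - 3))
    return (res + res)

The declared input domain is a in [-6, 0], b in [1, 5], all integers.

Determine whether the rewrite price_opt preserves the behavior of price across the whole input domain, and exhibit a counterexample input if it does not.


Equivalent — the differences include boolean connective usage differs, and local variable names differ, and arithmetic usage differs, and statement counts differ, and min/max/abs usage differs, yet no declared input distinguishes the two.
Tracing a=-1, b=1: price: res = 2; ((a + res) == (0 * res)) -> false; b = 0; ((min(res, a) + (res + a)) < max(6, a)) -> true; res = 0; res = 0; return 0 | price_opt: res = 2; (not ((a + res) == (0 * res))) -> true; cur = 0; b = 0; ((min(res, a) + (res + a)) < max(6, a)) -> true; res = 0; res = 0; return 0 — matching result 0.
Every one of the 35 inputs gives matching results.
verdict: equivalent


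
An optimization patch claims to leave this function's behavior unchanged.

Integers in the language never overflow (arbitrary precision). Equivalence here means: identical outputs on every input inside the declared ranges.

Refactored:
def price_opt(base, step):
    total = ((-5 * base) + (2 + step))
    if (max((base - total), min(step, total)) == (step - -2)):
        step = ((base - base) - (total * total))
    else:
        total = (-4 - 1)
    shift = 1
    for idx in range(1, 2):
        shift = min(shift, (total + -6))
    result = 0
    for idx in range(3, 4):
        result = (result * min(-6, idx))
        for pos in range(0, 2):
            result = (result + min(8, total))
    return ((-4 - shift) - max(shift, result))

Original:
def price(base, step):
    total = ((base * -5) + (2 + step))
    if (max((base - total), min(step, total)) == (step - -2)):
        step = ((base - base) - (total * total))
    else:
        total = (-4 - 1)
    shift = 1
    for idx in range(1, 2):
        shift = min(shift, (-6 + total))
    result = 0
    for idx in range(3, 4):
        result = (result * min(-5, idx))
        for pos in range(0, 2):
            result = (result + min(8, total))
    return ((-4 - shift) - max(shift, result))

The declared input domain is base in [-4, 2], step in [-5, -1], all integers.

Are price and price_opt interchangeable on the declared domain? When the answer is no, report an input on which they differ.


The edit looks behavioral (`-5` became `-6`), but over these ranges it never changes the outcome; all 35 inputs agree.
verdict: equivalent


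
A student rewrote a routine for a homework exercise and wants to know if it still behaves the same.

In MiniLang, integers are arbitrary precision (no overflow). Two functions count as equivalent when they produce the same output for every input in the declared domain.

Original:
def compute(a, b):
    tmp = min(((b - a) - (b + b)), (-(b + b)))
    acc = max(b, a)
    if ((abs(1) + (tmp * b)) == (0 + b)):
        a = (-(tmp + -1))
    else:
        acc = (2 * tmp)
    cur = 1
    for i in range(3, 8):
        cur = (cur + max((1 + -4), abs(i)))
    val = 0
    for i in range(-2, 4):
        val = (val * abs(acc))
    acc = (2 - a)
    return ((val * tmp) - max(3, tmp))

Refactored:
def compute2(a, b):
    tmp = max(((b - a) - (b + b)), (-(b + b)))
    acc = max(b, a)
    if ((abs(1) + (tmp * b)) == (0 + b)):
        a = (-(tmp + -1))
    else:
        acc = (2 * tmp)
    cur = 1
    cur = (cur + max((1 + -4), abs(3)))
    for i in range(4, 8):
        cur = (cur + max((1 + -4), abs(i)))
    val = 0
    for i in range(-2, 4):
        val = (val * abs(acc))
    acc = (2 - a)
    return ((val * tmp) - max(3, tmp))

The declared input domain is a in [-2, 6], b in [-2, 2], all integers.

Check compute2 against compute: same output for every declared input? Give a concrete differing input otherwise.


There is a counterexample at a=-1, b=-2: -3 on one side, -4 on the other.
compute: tmp := 3 | acc := -1 | ((abs(1) + (tmp * b)) == (0 + b)): false | acc := 6 | cur := 1 | iter i=3: | cur := 4 | iter i=4: | cur := 8 | iter i=5: | cur := 13 | iter i=6: | cur := 19 | iter i=7: | cur := 26 | val := 0 | iter i=-2: | val := 0 | iter i=-1: | val := 0 | iter i=0: | val := 0 | iter i=1: | val := 0 | iter i=2: | val := 0 | iter i=3: | val := 0 | acc := 3 | result -3
compute2: tmp := 4 | acc := -1 | ((abs(1) + (tmp * b)) == (0 + b)): false | acc := 8 | cur := 1 | cur := 4 | iter i=4: | cur := 8 | iter i=5: | cur := 13 | iter i=6: | cur := 19 | iter i=7: | cur := 26 | val := 0 | iter i=-2: | val := 0 | iter i=-1: | val := 0 | iter i=0: | val := 0 | iter i=1: | val := 0 | iter i=2: | val := 0 | iter i=3: | val := 0 | acc := 3 | result -4
verdict: not equivalent; witness: a=-1, b=-2


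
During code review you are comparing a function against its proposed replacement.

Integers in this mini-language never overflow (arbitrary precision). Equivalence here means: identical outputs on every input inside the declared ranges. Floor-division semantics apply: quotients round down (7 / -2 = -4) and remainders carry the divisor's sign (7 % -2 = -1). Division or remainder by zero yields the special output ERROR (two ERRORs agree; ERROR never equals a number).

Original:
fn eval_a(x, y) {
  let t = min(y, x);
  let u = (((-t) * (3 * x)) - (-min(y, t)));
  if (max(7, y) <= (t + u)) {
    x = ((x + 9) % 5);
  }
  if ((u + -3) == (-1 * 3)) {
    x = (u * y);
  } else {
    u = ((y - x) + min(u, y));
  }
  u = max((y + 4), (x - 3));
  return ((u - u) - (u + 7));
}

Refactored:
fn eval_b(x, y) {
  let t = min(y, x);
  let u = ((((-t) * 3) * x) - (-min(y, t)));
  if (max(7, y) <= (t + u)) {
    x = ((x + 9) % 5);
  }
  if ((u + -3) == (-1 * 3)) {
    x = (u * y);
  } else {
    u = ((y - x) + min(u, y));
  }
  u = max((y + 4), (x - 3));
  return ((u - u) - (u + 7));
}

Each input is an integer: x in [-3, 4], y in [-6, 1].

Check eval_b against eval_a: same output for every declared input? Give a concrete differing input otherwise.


Differences: same computation, different form — yet all 64 inputs agree.
verdict: equivalent


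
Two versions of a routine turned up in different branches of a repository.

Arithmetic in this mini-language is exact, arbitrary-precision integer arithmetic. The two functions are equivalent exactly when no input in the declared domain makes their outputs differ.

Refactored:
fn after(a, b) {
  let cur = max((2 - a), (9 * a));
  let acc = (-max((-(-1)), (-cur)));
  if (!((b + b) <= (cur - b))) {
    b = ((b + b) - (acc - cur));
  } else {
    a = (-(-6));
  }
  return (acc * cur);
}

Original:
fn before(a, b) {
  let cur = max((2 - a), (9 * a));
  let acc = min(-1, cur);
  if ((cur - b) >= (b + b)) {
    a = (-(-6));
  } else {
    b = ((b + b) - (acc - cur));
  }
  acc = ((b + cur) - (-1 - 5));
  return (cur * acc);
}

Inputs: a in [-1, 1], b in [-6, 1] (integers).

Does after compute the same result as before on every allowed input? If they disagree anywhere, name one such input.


Run the pair on a=-1, b=-6.
before: cur := 3 | acc := -1 | ((cur - b) >= (b + b)): true | a := 6 | acc := 3 | result 9
after: cur := 3 | acc := -1 | (!((b + b) <= (cur - b))): false | a := 6 | result -3
9 vs -3 — the two versions disagree here.
verdict: not equivalent; witness: a=-1, b=-6


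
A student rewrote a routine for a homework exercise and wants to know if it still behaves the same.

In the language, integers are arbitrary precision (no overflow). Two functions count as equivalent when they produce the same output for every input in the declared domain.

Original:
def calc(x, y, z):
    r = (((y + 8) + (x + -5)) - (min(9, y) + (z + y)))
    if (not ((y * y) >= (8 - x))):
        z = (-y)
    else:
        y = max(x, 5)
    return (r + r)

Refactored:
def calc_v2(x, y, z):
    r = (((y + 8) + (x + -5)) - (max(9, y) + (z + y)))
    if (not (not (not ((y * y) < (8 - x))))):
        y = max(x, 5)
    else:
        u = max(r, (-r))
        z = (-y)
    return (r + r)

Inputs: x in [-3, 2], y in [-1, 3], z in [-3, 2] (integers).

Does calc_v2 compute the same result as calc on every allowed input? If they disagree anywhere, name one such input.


Take x=-3, y=-1, z=-3.
calc: r=4, then (not ((y * y) >= (8 - x))) is true, then z=1, then returns 8
calc_v2: r=-6, then (not (not (not ((y * y) < (8 - x))))) is false, then u=6, then z=1, then returns -12
8 against -12: the behavior changed.
verdict: not equivalent; witness: x=-3, y=-1, z=-3


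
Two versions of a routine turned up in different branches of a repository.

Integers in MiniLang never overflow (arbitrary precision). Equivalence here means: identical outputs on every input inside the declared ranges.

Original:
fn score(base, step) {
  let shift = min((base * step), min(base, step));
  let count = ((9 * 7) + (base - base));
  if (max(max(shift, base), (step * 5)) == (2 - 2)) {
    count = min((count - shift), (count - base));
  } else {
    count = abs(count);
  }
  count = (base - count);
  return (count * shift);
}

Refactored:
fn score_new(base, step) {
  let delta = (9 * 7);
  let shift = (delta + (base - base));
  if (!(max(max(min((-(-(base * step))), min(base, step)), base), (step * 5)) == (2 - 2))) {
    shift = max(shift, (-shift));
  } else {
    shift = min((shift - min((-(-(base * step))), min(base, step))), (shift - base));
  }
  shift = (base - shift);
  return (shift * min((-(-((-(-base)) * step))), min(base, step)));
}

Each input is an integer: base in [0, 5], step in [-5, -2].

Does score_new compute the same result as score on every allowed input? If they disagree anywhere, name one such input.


Equivalent — the differences include boolean connective usage differs; and min/max/abs usage differs; and arithmetic usage differs; and local variable names differ, yet no declared input distinguishes the two.
Tracing base=2, step=-2: score: shift=-4, then count=63, then (max(max(shift, base), (step * 5)) == (2 - 2)) is false, then count=63, then count=-61, then returns 244 | score_new: delta=63, then shift=63, then (!(max(max(min((-(-(base * step))), min(base, step)), base), (step * 5)) == (2 - 2))) is true, then shift=63, then shift=-61, then returns 244 — matching result 244.
An exhaustive pass over the 24 declared inputs shows identical outputs.
verdict: equivalent


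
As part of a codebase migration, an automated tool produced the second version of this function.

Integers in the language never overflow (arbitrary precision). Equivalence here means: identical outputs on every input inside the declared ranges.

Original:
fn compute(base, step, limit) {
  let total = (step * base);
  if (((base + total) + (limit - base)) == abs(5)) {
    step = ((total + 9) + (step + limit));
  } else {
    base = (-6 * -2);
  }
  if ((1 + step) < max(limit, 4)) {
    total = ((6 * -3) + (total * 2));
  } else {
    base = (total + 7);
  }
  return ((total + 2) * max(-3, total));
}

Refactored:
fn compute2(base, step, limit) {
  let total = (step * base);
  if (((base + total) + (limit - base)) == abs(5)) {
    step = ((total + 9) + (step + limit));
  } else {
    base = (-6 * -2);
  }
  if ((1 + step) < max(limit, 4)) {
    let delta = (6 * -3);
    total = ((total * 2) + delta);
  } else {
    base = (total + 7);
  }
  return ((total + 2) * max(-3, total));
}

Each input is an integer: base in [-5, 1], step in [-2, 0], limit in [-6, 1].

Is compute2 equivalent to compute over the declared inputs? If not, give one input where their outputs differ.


The two versions differ — the changes include statement counts differ, and local variable names differ.
Tracing base=-2, step=0, limit=0: compute: total = 0; (((base + total) + (limit - base)) == abs(5)) -> false; base = 12; ((1 + step) < max(limit, 4)) -> true; total = -18; return 48 | compute2: total = 0; (((base + total) + (limit - base)) == abs(5)) -> false; base = 12; ((1 + step) < max(limit, 4)) -> true; delta = -18; total = -18; return 48 — matching result 48.
Sweeping the whole domain (168 inputs) finds no disagreement.
verdict: equivalent
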